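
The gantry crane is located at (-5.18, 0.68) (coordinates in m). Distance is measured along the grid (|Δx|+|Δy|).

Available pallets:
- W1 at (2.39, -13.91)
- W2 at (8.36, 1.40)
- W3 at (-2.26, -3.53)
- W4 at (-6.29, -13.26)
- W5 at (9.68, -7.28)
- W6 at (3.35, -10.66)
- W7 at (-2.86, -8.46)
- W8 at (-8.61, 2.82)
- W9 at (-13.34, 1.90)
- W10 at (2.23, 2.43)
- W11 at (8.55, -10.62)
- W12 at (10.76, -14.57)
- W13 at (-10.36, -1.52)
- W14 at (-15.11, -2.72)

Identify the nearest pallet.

W8

Distances from (-5.18, 0.68):
W1: |7.57| + |-14.59| = 7.57 + 14.59 = 22.16 m
W2: |13.54| + |0.72| = 13.54 + 0.72 = 14.26 m
W3: |2.92| + |-4.21| = 2.92 + 4.21 = 7.13 m
W4: |-1.11| + |-13.94| = 1.11 + 13.94 = 15.05 m
W5: |14.86| + |-7.96| = 14.86 + 7.96 = 22.82 m
W6: |8.53| + |-11.34| = 8.53 + 11.34 = 19.87 m
W7: |2.32| + |-9.14| = 2.32 + 9.14 = 11.46 m
W8: |-3.43| + |2.14| = 3.43 + 2.14 = 5.57 m
W9: |-8.16| + |1.22| = 8.16 + 1.22 = 9.38 m
W10: |7.41| + |1.75| = 7.41 + 1.75 = 9.16 m
W11: |13.73| + |-11.30| = 13.73 + 11.30 = 25.03 m
W12: |15.94| + |-15.25| = 15.94 + 15.25 = 31.19 m
W13: |-5.18| + |-2.20| = 5.18 + 2.20 = 7.38 m
W14: |-9.93| + |-3.40| = 9.93 + 3.40 = 13.33 m
Minimum: W8 at 5.57 m.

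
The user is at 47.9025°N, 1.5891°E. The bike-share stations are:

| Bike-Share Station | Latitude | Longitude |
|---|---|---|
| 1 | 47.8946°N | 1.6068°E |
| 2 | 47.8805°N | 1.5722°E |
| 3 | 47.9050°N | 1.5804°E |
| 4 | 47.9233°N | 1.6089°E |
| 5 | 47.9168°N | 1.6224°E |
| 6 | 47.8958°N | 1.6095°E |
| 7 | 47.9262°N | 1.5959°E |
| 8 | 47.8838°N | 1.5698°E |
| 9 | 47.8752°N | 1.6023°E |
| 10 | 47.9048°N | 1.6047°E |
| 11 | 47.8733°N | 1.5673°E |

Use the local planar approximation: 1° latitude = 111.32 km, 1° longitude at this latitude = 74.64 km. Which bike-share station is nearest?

3

Distances from 47.9025°N, 1.5891°E:
1: √((-0.0079·111.32)² + (0.0177·74.64)²) = √(0.773394 + 1.745379) = 1.5871 km
2: √((-0.0220·111.32)² + (-0.0169·74.64)²) = √(5.997797 + 1.591170) = 2.7548 km
3: √((0.0025·111.32)² + (-0.0087·74.64)²) = √(0.077451 + 0.421679) = 0.7065 km
4: √((0.0208·111.32)² + (0.0198·74.64)²) = √(5.361336 + 2.184106) = 2.7469 km
5: √((0.0143·111.32)² + (0.0333·74.64)²) = √(2.534069 + 6.177770) = 2.9516 km
6: √((-0.0067·111.32)² + (0.0204·74.64)²) = √(0.556283 + 2.318481) = 1.6955 km
7: √((0.0237·111.32)² + (0.0068·74.64)²) = √(6.960542 + 0.257609) = 2.6867 km
8: √((-0.0187·111.32)² + (-0.0193·74.64)²) = √(4.333408 + 2.075190) = 2.5315 km
9: √((-0.0273·111.32)² + (0.0132·74.64)²) = √(9.235740 + 0.970714) = 3.1948 km
10: √((0.0023·111.32)² + (0.0156·74.64)²) = √(0.065554 + 1.355790) = 1.1922 km
11: √((-0.0292·111.32)² + (-0.0218·74.64)²) = √(10.566036 + 2.647624) = 3.6351 km
Minimum: 3 at 0.7065 km.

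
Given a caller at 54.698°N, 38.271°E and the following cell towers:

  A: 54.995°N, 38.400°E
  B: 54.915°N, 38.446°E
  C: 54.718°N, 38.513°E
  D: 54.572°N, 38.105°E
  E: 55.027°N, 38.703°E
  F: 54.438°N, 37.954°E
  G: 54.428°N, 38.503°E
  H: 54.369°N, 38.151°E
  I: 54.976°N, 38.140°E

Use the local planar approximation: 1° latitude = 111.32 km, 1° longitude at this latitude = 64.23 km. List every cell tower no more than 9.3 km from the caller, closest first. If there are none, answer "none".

none

Distances from 54.698°N, 38.271°E:
A: 34.084 km
B: 26.644 km
C: 15.702 km
D: 17.619 km
E: 45.948 km
F: 35.388 km
G: 33.548 km
H: 37.427 km
I: 32.070 km
Threshold 9.3 km: none within range.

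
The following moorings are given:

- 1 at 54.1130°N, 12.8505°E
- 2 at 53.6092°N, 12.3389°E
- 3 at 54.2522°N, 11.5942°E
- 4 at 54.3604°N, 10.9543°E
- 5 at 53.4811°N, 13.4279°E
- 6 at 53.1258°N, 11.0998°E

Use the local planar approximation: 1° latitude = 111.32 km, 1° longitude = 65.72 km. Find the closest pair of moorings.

Pairwise distances:
3–4: √((0.1082·111.32)² + (-0.6399·65.72)²) = √(145.077785 + 1768.558093) = 43.7451 km
1–2: √((-0.5038·111.32)² + (-0.5116·65.72)²) = √(3145.304684 + 1130.462554) = 65.3894 km
2–5: √((-0.1281·111.32)² + (1.0890·65.72)²) = √(203.350224 + 5122.133212) = 72.9759 km
1–5: √((-0.6319·111.32)² + (0.5774·65.72)²) = √(4948.152843 + 1439.954166) = 79.9256 km
1–3: √((0.1392·111.32)² + (-1.2563·65.72)²) = √(240.118082 + 6816.820041) = 84.0056 km
2–3: √((0.6430·111.32)² + (-0.7447·65.72)²) = √(5123.518883 + 2395.288433) = 86.7111 km
2–6: √((-0.4834·111.32)² + (-1.2391·65.72)²) = √(2895.740815 + 6631.439678) = 97.6073 km
2–4: √((0.7512·111.32)² + (-1.3846·65.72)²) = √(6992.903801 + 8280.256001) = 123.5846 km
1–4: √((0.2474·111.32)² + (-1.8962·65.72)²) = √(758.482886 + 15529.711722) = 127.6252 km
3–6: √((-1.1264·111.32)² + (-0.4944·65.72)²) = √(15722.864762 + 1055.727985) = 129.5322 km
4–6: √((-1.2346·111.32)² + (0.1455·65.72)²) = √(18888.563938 + 91.436816) = 137.7679 km
3–5: √((-0.7711·111.32)² + (1.8337·65.72)²) = √(7368.308513 + 14522.844240) = 147.9566 km
5–6: √((-0.3553·111.32)² + (-2.3281·65.72)²) = √(1564.360388 + 23409.835999) = 158.0323 km
1–6: √((-0.9872·111.32)² + (-1.7507·65.72)²) = √(12076.933883 + 13237.884056) = 159.1063 km
4–5: √((-0.8793·111.32)² + (2.4736·65.72)²) = √(9581.214027 + 26427.376624) = 189.7593 km
Closest pair: 3–4 at 43.7451 km.

3 and 4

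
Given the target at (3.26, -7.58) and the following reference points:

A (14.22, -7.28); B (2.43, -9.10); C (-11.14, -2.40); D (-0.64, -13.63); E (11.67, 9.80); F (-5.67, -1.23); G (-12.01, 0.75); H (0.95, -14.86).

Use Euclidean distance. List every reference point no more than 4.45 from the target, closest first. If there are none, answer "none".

B

Distances from (3.26, -7.58):
A: 10.964
B: 1.732
C: 15.303
D: 7.198
E: 19.308
F: 10.958
G: 17.394
H: 7.638
Threshold 4.45: B (1.732) is within range.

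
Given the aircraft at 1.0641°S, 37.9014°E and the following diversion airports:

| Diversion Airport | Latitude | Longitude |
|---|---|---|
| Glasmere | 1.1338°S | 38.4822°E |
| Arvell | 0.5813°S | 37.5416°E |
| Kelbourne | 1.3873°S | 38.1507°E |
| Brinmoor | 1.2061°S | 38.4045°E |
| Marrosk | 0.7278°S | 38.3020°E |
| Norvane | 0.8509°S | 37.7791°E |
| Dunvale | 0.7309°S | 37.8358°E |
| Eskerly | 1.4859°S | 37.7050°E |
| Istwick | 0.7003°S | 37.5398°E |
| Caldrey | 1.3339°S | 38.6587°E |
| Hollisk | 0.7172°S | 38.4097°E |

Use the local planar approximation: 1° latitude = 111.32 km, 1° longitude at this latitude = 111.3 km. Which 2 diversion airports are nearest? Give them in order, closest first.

Distances from 1.0641°S, 37.9014°E:
Glasmere: 65.1070 km
Arvell: 67.0240 km
Kelbourne: 45.4353 km
Brinmoor: 58.1835 km
Marrosk: 58.2194 km
Norvane: 27.3599 km
Dunvale: 37.8036 km
Eskerly: 51.7936 km
Istwick: 57.0951 km
Caldrey: 89.4787 km
Hollisk: 68.4971 km
Sorted: Norvane (27.3599 km) < Dunvale (37.8036 km) < Kelbourne (45.4353 km) < Eskerly (51.7936 km) < …

Norvane, Dunvale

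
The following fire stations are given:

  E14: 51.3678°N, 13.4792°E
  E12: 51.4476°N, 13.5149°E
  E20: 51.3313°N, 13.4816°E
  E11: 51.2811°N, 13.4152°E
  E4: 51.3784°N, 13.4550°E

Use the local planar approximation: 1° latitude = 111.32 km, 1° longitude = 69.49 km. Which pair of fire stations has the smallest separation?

Pairwise distances:
E14–E12: 9.2232 km
E14–E20: 4.0666 km
E14–E11: 10.6268 km
E14–E4: 2.0544 km
E12–E20: 13.1517 km
E12–E11: 19.7873 km
E12–E4: 8.7560 km
E20–E11: 7.2470 km
E20–E4: 5.5595 km
E11–E4: 11.1790 km
Closest pair: E14–E4 at 2.0544 km.

E14 and E4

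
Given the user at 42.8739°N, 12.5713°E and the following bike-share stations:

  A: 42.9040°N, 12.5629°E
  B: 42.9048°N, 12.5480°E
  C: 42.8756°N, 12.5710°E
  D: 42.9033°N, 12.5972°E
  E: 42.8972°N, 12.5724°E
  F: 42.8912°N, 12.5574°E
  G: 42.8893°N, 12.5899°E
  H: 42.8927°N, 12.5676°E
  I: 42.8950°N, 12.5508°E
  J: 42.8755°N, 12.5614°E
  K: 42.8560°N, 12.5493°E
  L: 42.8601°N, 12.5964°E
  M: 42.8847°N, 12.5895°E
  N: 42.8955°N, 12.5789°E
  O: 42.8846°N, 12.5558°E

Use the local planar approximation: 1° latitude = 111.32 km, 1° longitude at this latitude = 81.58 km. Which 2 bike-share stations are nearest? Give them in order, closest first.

C, J

Distances from 42.8739°N, 12.5713°E:
A: 3.4201 km
B: 3.9300 km
C: 0.1908 km
D: 3.8956 km
E: 2.5953 km
F: 2.2349 km
G: 2.2894 km
H: 2.1145 km
I: 2.8834 km
J: 0.8270 km
K: 2.6817 km
L: 2.5599 km
M: 1.9105 km
N: 2.4832 km
O: 1.7372 km
Sorted: C (0.1908 km) < J (0.8270 km) < O (1.7372 km) < M (1.9105 km) < …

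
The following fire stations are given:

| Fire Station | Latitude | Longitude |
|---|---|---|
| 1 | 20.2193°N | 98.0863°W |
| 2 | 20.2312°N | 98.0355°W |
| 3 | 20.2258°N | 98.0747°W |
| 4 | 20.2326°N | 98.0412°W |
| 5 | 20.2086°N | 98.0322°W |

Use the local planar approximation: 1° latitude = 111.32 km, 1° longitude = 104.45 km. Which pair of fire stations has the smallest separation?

2 and 4

Pairwise distances:
1–2: 5.4689 km
1–3: 1.4112 km
1–4: 4.9379 km
1–5: 5.7749 km
2–3: 4.1383 km
2–4: 0.6154 km
2–5: 2.5393 km
3–4: 3.5800 km
3–5: 4.8345 km
4–5: 2.8322 km
Closest pair: 2–4 at 0.6154 km.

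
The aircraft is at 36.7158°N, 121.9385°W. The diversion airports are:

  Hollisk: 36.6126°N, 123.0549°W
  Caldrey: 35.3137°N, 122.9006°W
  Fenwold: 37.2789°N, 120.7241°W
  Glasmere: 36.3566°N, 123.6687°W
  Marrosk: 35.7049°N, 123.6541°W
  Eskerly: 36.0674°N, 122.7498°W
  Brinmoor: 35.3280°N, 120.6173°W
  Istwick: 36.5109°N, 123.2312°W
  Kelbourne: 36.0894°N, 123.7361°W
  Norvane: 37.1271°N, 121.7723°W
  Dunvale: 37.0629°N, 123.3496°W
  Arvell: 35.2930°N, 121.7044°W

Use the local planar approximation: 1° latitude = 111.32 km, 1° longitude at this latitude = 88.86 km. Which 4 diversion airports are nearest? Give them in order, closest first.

Distances from 36.7158°N, 121.9385°W:
Hollisk: √((-0.1032·111.32)² + (-1.1164·88.86)²) = √(131.979291 + 9841.295525) = 99.8663 km
Caldrey: √((-1.4021·111.32)² + (-0.9621·88.86)²) = √(24361.519551 + 7308.917287) = 177.9619 km
Fenwold: √((0.5631·111.32)² + (1.2144·88.86)²) = √(3929.320464 + 11644.909961) = 124.7968 km
Glasmere: √((-0.3592·111.32)² + (-1.7302·88.86)²) = √(1598.891712 + 23637.700910) = 158.8603 km
Marrosk: √((-1.0109·111.32)² + (-1.7156·88.86)²) = √(12663.763415 + 23240.458562) = 189.4841 km
Eskerly: √((-0.6484·111.32)² + (-0.8113·88.86)²) = √(5209.936232 + 5197.273478) = 102.0157 km
Brinmoor: √((-1.3878·111.32)² + (1.3212·88.86)²) = √(23867.127966 + 13783.190157) = 194.0369 km
Istwick: √((-0.2049·111.32)² + (-1.2927·88.86)²) = √(520.271830 + 13194.961137) = 117.1121 km
Kelbourne: √((-0.6264·111.32)² + (-1.7976·88.86)²) = √(4862.391163 + 25515.185885) = 174.2916 km
Norvane: √((0.4113·111.32)² + (0.1662·88.86)²) = √(2096.350104 + 218.109537) = 48.1088 km
Dunvale: √((0.3471·111.32)² + (-1.4111·88.86)²) = √(1492.985613 + 15722.738870) = 131.2087 km
Arvell: √((-1.4228·111.32)² + (0.2341·88.86)²) = √(25086.155406 + 432.728446) = 159.7463 km
Sorted: Norvane (48.1088 km) < Hollisk (99.8663 km) < Eskerly (102.0157 km) < Istwick (117.1121 km) < Fenwold (124.7968 km) < Dunvale (131.2087 km) < …

Norvane, Hollisk, Eskerly, Istwick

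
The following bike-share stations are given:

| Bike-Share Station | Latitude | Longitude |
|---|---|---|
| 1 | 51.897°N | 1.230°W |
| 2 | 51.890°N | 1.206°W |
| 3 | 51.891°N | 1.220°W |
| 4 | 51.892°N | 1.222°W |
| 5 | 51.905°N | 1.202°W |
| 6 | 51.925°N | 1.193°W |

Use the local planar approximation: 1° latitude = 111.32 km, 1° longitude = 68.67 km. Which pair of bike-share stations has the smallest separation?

3 and 4

Pairwise distances:
1–2: 1.823 km
1–3: 0.958 km
1–4: 0.782 km
1–5: 2.119 km
1–6: 4.021 km
2–3: 0.968 km
2–4: 1.121 km
2–5: 1.692 km
2–6: 3.997 km
3–4: 0.177 km
3–5: 1.989 km
3–6: 4.215 km
4–5: 1.995 km
4–6: 4.179 km
5–6: 2.311 km
Closest pair: 3–4 at 0.177 km.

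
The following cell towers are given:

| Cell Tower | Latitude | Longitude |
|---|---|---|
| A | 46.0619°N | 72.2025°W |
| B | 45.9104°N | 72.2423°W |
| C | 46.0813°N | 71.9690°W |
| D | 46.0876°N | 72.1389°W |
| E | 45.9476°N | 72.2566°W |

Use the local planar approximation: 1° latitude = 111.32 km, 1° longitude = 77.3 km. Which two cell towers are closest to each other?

Pairwise distances:
A–B: √((-0.1515·111.32)² + (-0.0398·77.3)²) = √(284.427550 + 9.465098) = 17.1433 km
A–C: √((0.0194·111.32)² + (0.2335·77.3)²) = √(4.663907 + 325.786255) = 18.1783 km
A–D: √((0.0257·111.32)² + (0.0636·77.3)²) = √(8.184886 + 24.169809) = 5.6881 km
A–E: √((-0.1143·111.32)² + (-0.0541·77.3)²) = √(161.897020 + 17.488539) = 13.3935 km
B–C: √((0.1709·111.32)² + (0.2733·77.3)²) = √(361.934949 + 446.311679) = 28.4297 km
B–D: √((0.1772·111.32)² + (0.1034·77.3)²) = √(389.111289 + 63.885172) = 21.2837 km
B–E: √((0.0372·111.32)² + (-0.0143·77.3)²) = √(17.148742 + 1.221887) = 4.2861 km
C–D: √((0.0063·111.32)² + (-0.1699·77.3)²) = √(0.491844 + 172.482781) = 13.1520 km
C–E: √((-0.1337·111.32)² + (-0.2876·77.3)²) = √(221.518096 + 494.238703) = 26.7536 km
D–E: √((-0.1400·111.32)² + (-0.1177·77.3)²) = √(242.885991 + 82.777425) = 18.0461 km
Closest pair: B–E at 4.2861 km.

B and E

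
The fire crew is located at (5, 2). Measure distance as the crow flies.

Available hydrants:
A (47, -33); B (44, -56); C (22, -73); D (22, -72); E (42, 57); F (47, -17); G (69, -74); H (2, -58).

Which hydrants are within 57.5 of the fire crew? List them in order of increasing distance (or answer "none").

Distances from (5, 2):
A: √((42)² + (-35)²) = √(1764.000 + 1225.000) = 54.7
B: √((39)² + (-58)²) = √(1521.000 + 3364.000) = 69.9
C: √((17)² + (-75)²) = √(289.000 + 5625.000) = 76.9
D: √((17)² + (-74)²) = √(289.000 + 5476.000) = 75.9
E: √((37)² + (55)²) = √(1369.000 + 3025.000) = 66.3
F: √((42)² + (-19)²) = √(1764.000 + 361.000) = 46.1
G: √((64)² + (-76)²) = √(4096.000 + 5776.000) = 99.4
H: √((-3)² + (-60)²) = √(9.000 + 3600.000) = 60.1
Threshold 57.5: F (46.1), A (54.7) are within range.

F, A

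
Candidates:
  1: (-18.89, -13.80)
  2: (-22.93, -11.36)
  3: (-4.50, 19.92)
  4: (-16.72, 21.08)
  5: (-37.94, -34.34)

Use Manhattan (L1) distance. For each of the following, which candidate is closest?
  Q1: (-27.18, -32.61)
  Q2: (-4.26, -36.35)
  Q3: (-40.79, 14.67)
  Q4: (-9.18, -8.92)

Q1 at (-27.18, -32.61):
  1: 27.10
  2: 25.50
  3: 75.21
  4: 64.15
  5: 12.49
  → nearest: 5 (12.49)
Q2 at (-4.26, -36.35):
  1: 37.18
  2: 43.66
  3: 56.51
  4: 69.89
  5: 35.69
  → nearest: 5 (35.69)
Q3 at (-40.79, 14.67):
  1: 50.37
  2: 43.89
  3: 41.54
  4: 30.48
  5: 51.86
  → nearest: 4 (30.48)
Q4 at (-9.18, -8.92):
  1: 14.59
  2: 16.19
  3: 33.52
  4: 37.54
  5: 54.18
  → nearest: 1 (14.59)

Q1→5; Q2→5; Q3→4; Q4→1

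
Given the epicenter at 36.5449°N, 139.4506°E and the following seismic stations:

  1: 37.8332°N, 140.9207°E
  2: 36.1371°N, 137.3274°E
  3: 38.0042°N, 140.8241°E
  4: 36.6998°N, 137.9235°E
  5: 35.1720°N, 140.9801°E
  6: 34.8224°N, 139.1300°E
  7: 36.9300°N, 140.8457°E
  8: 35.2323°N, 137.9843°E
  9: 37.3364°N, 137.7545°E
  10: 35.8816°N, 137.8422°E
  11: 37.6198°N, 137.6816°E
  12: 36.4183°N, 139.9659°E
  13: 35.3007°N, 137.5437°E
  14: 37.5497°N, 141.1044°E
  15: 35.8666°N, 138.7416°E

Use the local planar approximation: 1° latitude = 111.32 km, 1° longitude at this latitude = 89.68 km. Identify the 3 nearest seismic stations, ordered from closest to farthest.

12, 15, 7

Distances from 36.5449°N, 139.4506°E:
1: √((1.2883·111.32)² + (1.4701·89.68)²) = √(20567.448045 + 17381.408012) = 194.8047 km
2: √((-0.4078·111.32)² + (-2.1232·89.68)²) = √(2060.823691 + 36255.425814) = 195.7454 km
3: √((1.4593·111.32)² + (1.3735·89.68)²) = √(26389.767273 + 15172.198873) = 203.8675 km
4: √((0.1549·111.32)² + (-1.5271·89.68)²) = √(297.337189 + 18755.392339) = 138.0316 km
5: √((-1.3729·111.32)² + (1.5295·89.68)²) = √(23357.384252 + 18814.390850) = 205.3577 km
6: √((-1.7225·111.32)² + (-0.3206·89.68)²) = √(36767.563952 + 826.643462) = 193.8923 km
7: √((0.3851·111.32)² + (1.3951·89.68)²) = √(1837.779626 + 15653.154672) = 132.2533 km
8: √((-1.3126·111.32)² + (-1.4663·89.68)²) = √(21350.654618 + 17291.667197) = 196.5765 km
9: √((0.7915·111.32)² + (-1.6961·89.68)²) = √(7763.333332 + 23136.310681) = 175.7829 km
10: √((-0.6633·111.32)² + (-1.6084·89.68)²) = √(5452.132352 + 20805.556087) = 162.0422 km
11: √((1.0749·111.32)² + (-1.7690·89.68)²) = √(14318.005374 + 25167.893353) = 198.7106 km
12: √((-0.1266·111.32)² + (0.5153·89.68)²) = √(198.615806 + 2135.558556) = 48.3133 km
13: √((-1.2442·111.32)² + (-1.9069·89.68)²) = √(19183.453307 + 29244.690980) = 220.0640 km
14: √((1.0048·111.32)² + (1.6538·89.68)²) = √(12511.392482 + 21996.681898) = 185.7635 km
15: √((-0.6783·111.32)² + (-0.7090·89.68)²) = √(5701.511826 + 4042.813149) = 98.7133 km
Sorted: 12 (48.3133 km) < 15 (98.7133 km) < 7 (132.2533 km) < 4 (138.0316 km) < 10 (162.0422 km) < …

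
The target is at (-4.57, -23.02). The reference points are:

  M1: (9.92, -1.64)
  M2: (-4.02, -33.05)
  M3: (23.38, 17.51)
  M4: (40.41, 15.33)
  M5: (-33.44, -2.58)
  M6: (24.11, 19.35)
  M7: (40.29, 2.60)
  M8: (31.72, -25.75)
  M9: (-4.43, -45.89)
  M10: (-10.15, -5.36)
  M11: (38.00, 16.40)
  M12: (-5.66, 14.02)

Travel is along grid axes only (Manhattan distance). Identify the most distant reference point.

M4

Distances from (-4.57, -23.02):
M1: 35.87
M2: 10.58
M3: 68.48
M4: 83.33
M5: 49.31
M6: 71.05
M7: 70.48
M8: 39.02
M9: 23.01
M10: 23.24
M11: 81.99
M12: 38.13
Maximum: M4 at 83.33.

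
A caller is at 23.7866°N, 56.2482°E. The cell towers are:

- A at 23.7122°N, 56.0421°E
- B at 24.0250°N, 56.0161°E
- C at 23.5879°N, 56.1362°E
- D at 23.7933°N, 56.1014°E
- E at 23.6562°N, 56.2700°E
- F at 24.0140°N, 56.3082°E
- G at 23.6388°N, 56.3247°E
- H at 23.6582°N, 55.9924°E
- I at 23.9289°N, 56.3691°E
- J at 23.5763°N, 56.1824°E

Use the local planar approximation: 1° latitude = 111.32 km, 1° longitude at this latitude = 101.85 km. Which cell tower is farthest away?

B

Distances from 23.7866°N, 56.2482°E:
A: 22.5661 km
B: 35.5404 km
C: 24.8875 km
D: 14.9702 km
E: 14.6850 km
F: 26.0413 km
G: 18.2047 km
H: 29.7166 km
I: 20.0639 km
J: 24.3510 km
Maximum: B at 35.5404 km.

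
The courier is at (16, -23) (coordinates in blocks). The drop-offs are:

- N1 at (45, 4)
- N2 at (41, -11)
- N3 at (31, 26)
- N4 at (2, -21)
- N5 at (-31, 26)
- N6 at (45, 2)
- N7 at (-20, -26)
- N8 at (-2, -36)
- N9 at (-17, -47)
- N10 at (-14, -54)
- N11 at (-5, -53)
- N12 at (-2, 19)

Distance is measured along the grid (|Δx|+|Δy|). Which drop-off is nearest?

Distances from (16, -23):
N1: 56 blocks
N2: 37 blocks
N3: 64 blocks
N4: 16 blocks
N5: 96 blocks
N6: 54 blocks
N7: 39 blocks
N8: 31 blocks
N9: 57 blocks
N10: 61 blocks
N11: 51 blocks
N12: 60 blocks
Minimum: N4 at 16 blocks.

N4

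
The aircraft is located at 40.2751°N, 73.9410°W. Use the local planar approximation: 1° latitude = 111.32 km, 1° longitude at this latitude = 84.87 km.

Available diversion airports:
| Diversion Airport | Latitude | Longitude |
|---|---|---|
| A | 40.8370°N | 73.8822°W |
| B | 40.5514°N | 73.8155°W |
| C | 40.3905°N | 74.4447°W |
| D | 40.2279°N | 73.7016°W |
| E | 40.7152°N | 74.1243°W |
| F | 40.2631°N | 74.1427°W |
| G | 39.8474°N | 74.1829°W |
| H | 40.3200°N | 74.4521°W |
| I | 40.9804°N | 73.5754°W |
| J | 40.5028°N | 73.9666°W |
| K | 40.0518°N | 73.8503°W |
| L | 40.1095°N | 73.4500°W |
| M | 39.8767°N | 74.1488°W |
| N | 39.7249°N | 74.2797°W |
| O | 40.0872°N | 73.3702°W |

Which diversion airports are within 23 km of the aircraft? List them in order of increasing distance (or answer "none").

F, D

Distances from 40.2751°N, 73.9410°W:
A: √((0.5619·111.32)² + (0.0588·84.87)²) = √(3912.591071 + 24.903653) = 62.7495 km
B: √((0.2763·111.32)² + (0.1255·84.87)²) = √(946.037094 + 113.447742) = 32.5497 km
C: √((0.1154·111.32)² + (-0.5037·84.87)²) = √(165.028143 + 1827.478625) = 44.6375 km
D: √((-0.0472·111.32)² + (0.2394·84.87)²) = √(27.607711 + 412.816166) = 20.9863 km
E: √((0.4401·111.32)² + (-0.1833·84.87)²) = √(2400.209401 + 242.010013) = 51.4025 km
F: √((-0.0120·111.32)² + (-0.2017·84.87)²) = √(1.784469 + 293.035476) = 17.1703 km
G: √((-0.4277·111.32)² + (-0.2419·84.87)²) = √(2266.861027 + 421.483076) = 51.8492 km
H: √((0.0449·111.32)² + (-0.5111·84.87)²) = √(24.982683 + 1881.569074) = 43.6641 km
I: √((0.7053·111.32)² + (0.3656·84.87)²) = √(6164.447568 + 962.766075) = 84.4228 km
J: √((0.2277·111.32)² + (-0.0256·84.87)²) = √(642.499001 + 4.720504) = 25.4405 km
K: √((-0.2233·111.32)² + (0.0907·84.87)²) = √(617.908033 + 59.254724) = 26.0224 km
L: √((-0.1656·111.32)² + (0.4910·84.87)²) = √(339.834182 + 1736.486409) = 45.5667 km
M: √((-0.3984·111.32)² + (-0.2078·84.87)²) = √(1966.912566 + 311.028002) = 47.7278 km
N: √((-0.5502·111.32)² + (-0.3387·84.87)²) = √(3751.349843 + 826.301988) = 67.6583 km
O: √((-0.1879·111.32)² + (0.5708·84.87)²) = √(437.522060 + 2346.801371) = 52.7667 km
Threshold 23 km: F (17.1703 km), D (20.9863 km) are within range.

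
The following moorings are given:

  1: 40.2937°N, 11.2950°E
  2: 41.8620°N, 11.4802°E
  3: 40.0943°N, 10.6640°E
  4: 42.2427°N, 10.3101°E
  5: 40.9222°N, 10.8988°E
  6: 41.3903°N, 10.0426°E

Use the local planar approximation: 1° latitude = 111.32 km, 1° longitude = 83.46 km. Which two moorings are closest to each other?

1 and 3

Pairwise distances:
1–2: 175.2661 km
1–3: 57.1501 km
1–4: 232.0121 km
1–5: 77.3852 km
1–6: 160.7093 km
2–3: 208.2375 km
2–4: 106.4557 km
2–5: 115.3238 km
2–6: 130.9693 km
3–4: 240.9769 km
3–5: 94.2222 km
3–6: 153.3092 km
4–5: 154.9918 km
4–6: 97.4802 km
5–6: 88.4401 km
Closest pair: 1–3 at 57.1501 km.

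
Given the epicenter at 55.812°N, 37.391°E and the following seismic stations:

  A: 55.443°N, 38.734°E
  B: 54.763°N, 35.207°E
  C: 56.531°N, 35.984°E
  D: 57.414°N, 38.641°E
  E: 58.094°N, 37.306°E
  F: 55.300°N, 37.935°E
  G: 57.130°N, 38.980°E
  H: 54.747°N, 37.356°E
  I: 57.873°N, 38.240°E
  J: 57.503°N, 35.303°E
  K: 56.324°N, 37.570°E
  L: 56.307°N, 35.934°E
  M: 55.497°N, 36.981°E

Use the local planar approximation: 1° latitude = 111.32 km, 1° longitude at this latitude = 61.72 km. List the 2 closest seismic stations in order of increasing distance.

M, K

Distances from 55.812°N, 37.391°E:
A: √((-0.369·111.32)² + (1.343·61.72)²) = √(1687.32650 + 6870.74547) = 92.510 km
B: √((-1.049·111.32)² + (-2.184·61.72)²) = √(13636.32589 + 18170.09102) = 178.344 km
C: √((0.719·111.32)² + (-1.407·61.72)²) = √(6406.25433 + 7541.19255) = 118.099 km
D: √((1.602·111.32)² + (1.250·61.72)²) = √(31803.24382 + 5952.12250) = 194.307 km
E: √((2.282·111.32)² + (-0.085·61.72)²) = √(64532.37896 + 27.52261) = 254.086 km
F: √((-0.512·111.32)² + (0.544·61.72)²) = √(3248.52578 + 1127.32629) = 66.150 km
G: √((1.318·111.32)² + (1.589·61.72)²) = √(21526.68797 + 9618.32902) = 176.480 km
H: √((-1.065·111.32)² + (-0.035·61.72)²) = √(14055.47771 + 4.66646) = 118.575 km
I: √((2.061·111.32)² + (0.849·61.72)²) = √(52638.36351 + 2745.78934) = 235.338 km
J: √((1.691·111.32)² + (-2.088·61.72)²) = √(35435.09574 + 16607.82743) = 228.129 km
K: √((0.512·111.32)² + (0.179·61.72)²) = √(3248.52578 + 122.05565) = 58.057 km
L: √((0.495·111.32)² + (-1.457·61.72)²) = √(3036.38469 + 8086.69267) = 105.466 km
M: √((-0.315·111.32)² + (-0.410·61.72)²) = √(1229.61033 + 640.35315) = 43.243 km
Sorted: M (43.243 km) < K (58.057 km) < F (66.150 km) < A (92.510 km) < …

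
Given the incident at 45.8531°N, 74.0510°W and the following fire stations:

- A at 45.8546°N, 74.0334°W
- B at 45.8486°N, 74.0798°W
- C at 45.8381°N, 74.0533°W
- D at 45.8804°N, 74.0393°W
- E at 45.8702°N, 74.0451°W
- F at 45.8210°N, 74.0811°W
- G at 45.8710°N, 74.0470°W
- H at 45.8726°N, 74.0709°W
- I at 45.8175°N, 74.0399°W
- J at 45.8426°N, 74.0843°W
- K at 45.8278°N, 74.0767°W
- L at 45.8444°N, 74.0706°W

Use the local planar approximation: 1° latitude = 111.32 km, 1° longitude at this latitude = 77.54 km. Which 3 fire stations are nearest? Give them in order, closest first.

A, C, L

Distances from 45.8531°N, 74.0510°W:
A: 1.3749 km
B: 2.2886 km
C: 1.6793 km
D: 3.1716 km
E: 1.9578 km
F: 4.2681 km
G: 2.0166 km
H: 2.6633 km
I: 4.0554 km
J: 2.8343 km
K: 3.4501 km
L: 1.8021 km
Sorted: A (1.3749 km) < C (1.6793 km) < L (1.8021 km) < E (1.9578 km) < G (2.0166 km) < …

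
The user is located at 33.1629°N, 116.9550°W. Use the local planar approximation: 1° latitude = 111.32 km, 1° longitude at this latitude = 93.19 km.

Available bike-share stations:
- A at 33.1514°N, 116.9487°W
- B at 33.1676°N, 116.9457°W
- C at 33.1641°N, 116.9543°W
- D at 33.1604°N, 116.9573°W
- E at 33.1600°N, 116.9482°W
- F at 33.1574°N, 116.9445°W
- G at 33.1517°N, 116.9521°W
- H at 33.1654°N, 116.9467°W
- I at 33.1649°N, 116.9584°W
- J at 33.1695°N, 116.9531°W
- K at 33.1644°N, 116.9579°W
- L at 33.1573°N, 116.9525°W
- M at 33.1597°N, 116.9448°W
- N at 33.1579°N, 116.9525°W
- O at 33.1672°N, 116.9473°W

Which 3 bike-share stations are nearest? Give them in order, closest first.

C, K, D

Distances from 33.1629°N, 116.9550°W:
A: √((-0.0115·111.32)² + (0.0063·93.19)²) = √(1.638861 + 0.344683) = 1.4084 km
B: √((0.0047·111.32)² + (0.0093·93.19)²) = √(0.273742 + 0.751112) = 1.0124 km
C: √((0.0012·111.32)² + (0.0007·93.19)²) = √(0.017845 + 0.004255) = 0.1487 km
D: √((-0.0025·111.32)² + (-0.0023·93.19)²) = √(0.077451 + 0.045940) = 0.3513 km
E: √((-0.0029·111.32)² + (0.0068·93.19)²) = √(0.104218 + 0.401566) = 0.7112 km
F: √((-0.0055·111.32)² + (0.0105·93.19)²) = √(0.374862 + 0.957452) = 1.1543 km
G: √((-0.0112·111.32)² + (0.0029·93.19)²) = √(1.554470 + 0.073036) = 1.2757 km
H: √((0.0025·111.32)² + (0.0083·93.19)²) = √(0.077451 + 0.598267) = 0.8220 km
I: √((0.0020·111.32)² + (-0.0034·93.19)²) = √(0.049569 + 0.100391) = 0.3872 km
J: √((0.0066·111.32)² + (0.0019·93.19)²) = √(0.539802 + 0.031351) = 0.7557 km
K: √((0.0015·111.32)² + (-0.0029·93.19)²) = √(0.027882 + 0.073036) = 0.3177 km
L: √((-0.0056·111.32)² + (0.0025·93.19)²) = √(0.388618 + 0.054277) = 0.6655 km
M: √((-0.0032·111.32)² + (0.0102·93.19)²) = √(0.126896 + 0.903522) = 1.0151 km
N: √((-0.0050·111.32)² + (0.0025·93.19)²) = √(0.309804 + 0.054277) = 0.6034 km
O: √((0.0043·111.32)² + (0.0077·93.19)²) = √(0.229131 + 0.514897) = 0.8626 km
Sorted: C (0.1487 km) < K (0.3177 km) < D (0.3513 km) < I (0.3872 km) < N (0.6034 km) < …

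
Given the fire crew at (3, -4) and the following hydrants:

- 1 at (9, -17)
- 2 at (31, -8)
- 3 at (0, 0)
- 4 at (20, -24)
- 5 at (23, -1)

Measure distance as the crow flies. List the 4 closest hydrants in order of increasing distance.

Distances from (3, -4):
1: 14.3
2: 28.3
3: 5.0
4: 26.2
5: 20.2
Sorted: 3 (5.0) < 1 (14.3) < 5 (20.2) < 4 (26.2) < 2 (28.3)

3, 1, 5, 4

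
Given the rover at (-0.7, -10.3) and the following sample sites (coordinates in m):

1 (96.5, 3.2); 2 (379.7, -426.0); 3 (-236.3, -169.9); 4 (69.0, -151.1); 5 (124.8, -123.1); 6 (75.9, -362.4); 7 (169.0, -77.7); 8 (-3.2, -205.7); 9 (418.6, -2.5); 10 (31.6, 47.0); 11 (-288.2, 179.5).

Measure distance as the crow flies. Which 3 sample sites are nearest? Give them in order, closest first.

10, 1, 4

Distances from (-0.7, -10.3):
1: √((97.2)² + (13.5)²) = √(9447.840 + 182.250) = 98.1 m
2: √((380.4)² + (-415.7)²) = √(144704.160 + 172806.490) = 563.5 m
3: √((-235.6)² + (-159.6)²) = √(55507.360 + 25472.160) = 284.6 m
4: √((69.7)² + (-140.8)²) = √(4858.090 + 19824.640) = 157.1 m
5: √((125.5)² + (-112.8)²) = √(15750.250 + 12723.840) = 168.7 m
6: √((76.6)² + (-352.1)²) = √(5867.560 + 123974.410) = 360.3 m
7: √((169.7)² + (-67.4)²) = √(28798.090 + 4542.760) = 182.6 m
8: √((-2.5)² + (-195.4)²) = √(6.250 + 38181.160) = 195.4 m
9: √((419.3)² + (7.8)²) = √(175812.490 + 60.840) = 419.4 m
10: √((32.3)² + (57.3)²) = √(1043.290 + 3283.290) = 65.8 m
11: √((-287.5)² + (189.8)²) = √(82656.250 + 36024.040) = 344.5 m
Sorted: 10 (65.8 m) < 1 (98.1 m) < 4 (157.1 m) < 5 (168.7 m) < 7 (182.6 m) < …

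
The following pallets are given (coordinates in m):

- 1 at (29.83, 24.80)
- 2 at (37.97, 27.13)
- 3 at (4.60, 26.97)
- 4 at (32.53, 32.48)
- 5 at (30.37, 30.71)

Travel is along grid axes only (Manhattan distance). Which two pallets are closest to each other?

Pairwise distances:
1–2: |8.14| + |2.33| = 8.14 + 2.33 = 10.47 m
1–3: |-25.23| + |2.17| = 25.23 + 2.17 = 27.40 m
1–4: |2.70| + |7.68| = 2.70 + 7.68 = 10.38 m
1–5: |0.54| + |5.91| = 0.54 + 5.91 = 6.45 m
2–3: |-33.37| + |-0.16| = 33.37 + 0.16 = 33.53 m
2–4: |-5.44| + |5.35| = 5.44 + 5.35 = 10.79 m
2–5: |-7.60| + |3.58| = 7.60 + 3.58 = 11.18 m
3–4: |27.93| + |5.51| = 27.93 + 5.51 = 33.44 m
3–5: |25.77| + |3.74| = 25.77 + 3.74 = 29.51 m
4–5: |-2.16| + |-1.77| = 2.16 + 1.77 = 3.93 m
Closest pair: 4–5 at 3.93 m.

4 and 5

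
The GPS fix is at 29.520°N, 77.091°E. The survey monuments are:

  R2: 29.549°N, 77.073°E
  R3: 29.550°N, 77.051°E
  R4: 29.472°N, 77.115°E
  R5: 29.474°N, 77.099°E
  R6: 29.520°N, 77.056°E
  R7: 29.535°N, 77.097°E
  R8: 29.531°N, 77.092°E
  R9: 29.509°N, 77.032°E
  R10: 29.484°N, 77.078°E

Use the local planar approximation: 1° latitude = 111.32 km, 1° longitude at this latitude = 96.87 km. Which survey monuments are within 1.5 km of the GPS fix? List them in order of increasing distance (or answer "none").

R8

Distances from 29.520°N, 77.091°E:
R2: √((0.029·111.32)² + (-0.018·96.87)²) = √(10.42179 + 3.04035) = 3.669 km
R3: √((0.030·111.32)² + (-0.040·96.87)²) = √(11.15293 + 15.01408) = 5.115 km
R4: √((-0.048·111.32)² + (0.024·96.87)²) = √(28.55150 + 5.40507) = 5.827 km
R5: √((-0.046·111.32)² + (0.008·96.87)²) = √(26.22177 + 0.60056) = 5.179 km
R6: √((0.000·111.32)² + (-0.035·96.87)²) = √(0.00000 + 11.49515) = 3.390 km
R7: √((0.015·111.32)² + (0.006·96.87)²) = √(2.78823 + 0.33782) = 1.768 km
R8: √((0.011·111.32)² + (0.001·96.87)²) = √(1.49945 + 0.00938) = 1.228 km
R9: √((-0.011·111.32)² + (-0.059·96.87)²) = √(1.49945 + 32.66500) = 5.845 km
R10: √((-0.036·111.32)² + (-0.013·96.87)²) = √(16.06022 + 1.58586) = 4.201 km
Threshold 1.5 km: R8 (1.228 km) is within range.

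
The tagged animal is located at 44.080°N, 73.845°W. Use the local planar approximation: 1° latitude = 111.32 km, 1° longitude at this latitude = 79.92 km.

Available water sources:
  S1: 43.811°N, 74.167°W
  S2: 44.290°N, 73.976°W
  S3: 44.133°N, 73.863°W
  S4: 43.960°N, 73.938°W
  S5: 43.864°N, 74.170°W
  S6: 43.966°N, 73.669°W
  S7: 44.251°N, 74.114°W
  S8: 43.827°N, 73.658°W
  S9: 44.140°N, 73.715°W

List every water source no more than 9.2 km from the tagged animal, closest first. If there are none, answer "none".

S3

Distances from 44.080°N, 73.845°W:
S1: √((-0.269·111.32)² + (-0.322·79.92)²) = √(896.70782 + 662.25111) = 39.484 km
S2: √((0.210·111.32)² + (-0.131·79.92)²) = √(546.49348 + 109.61085) = 25.615 km
S3: √((0.053·111.32)² + (-0.018·79.92)²) = √(34.80953 + 2.06945) = 6.073 km
S4: √((-0.120·111.32)² + (-0.093·79.92)²) = √(178.44685 + 55.24295) = 15.287 km
S5: √((-0.216·111.32)² + (-0.325·79.92)²) = √(578.16780 + 674.64868) = 35.395 km
S6: √((-0.114·111.32)² + (0.176·79.92)²) = √(161.04828 + 197.85011) = 18.945 km
S7: √((0.171·111.32)² + (-0.269·79.92)²) = √(362.35864 + 462.18464) = 28.715 km
S8: √((-0.253·111.32)² + (0.187·79.92)²) = √(793.20864 + 223.35422) = 31.884 km
S9: √((0.060·111.32)² + (0.130·79.92)²) = √(44.61171 + 107.94379) = 12.351 km
Threshold 9.2 km: S3 (6.073 km) is within range.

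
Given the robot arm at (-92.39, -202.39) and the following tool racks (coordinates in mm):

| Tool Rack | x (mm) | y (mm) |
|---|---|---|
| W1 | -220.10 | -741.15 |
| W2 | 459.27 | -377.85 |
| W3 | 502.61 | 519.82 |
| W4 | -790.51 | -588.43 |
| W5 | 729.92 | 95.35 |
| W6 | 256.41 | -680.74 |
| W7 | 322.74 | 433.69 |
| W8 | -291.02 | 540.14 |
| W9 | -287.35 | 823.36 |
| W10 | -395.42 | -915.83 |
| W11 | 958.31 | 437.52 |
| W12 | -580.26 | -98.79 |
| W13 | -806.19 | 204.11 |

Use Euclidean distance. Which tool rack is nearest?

W12

Distances from (-92.39, -202.39):
W1: 553.69 mm
W2: 578.89 mm
W3: 935.74 mm
W4: 797.75 mm
W5: 874.55 mm
W6: 592.01 mm
W7: 759.56 mm
W8: 768.64 mm
W9: 1044.11 mm
W10: 775.13 mm
W11: 1230.23 mm
W12: 498.75 mm
W13: 821.43 mm
Minimum: W12 at 498.75 mm.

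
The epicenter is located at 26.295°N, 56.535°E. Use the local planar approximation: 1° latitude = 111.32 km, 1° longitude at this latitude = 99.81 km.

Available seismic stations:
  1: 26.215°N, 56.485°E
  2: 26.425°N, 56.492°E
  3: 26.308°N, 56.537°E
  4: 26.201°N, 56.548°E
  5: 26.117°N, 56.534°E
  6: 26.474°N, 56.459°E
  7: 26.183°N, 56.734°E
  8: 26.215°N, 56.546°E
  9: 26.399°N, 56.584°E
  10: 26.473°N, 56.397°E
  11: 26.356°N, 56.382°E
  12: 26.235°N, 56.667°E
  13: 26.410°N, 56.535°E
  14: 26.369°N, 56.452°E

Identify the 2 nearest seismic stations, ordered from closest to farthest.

Distances from 26.295°N, 56.535°E:
1: 10.209 km
2: 15.095 km
3: 1.461 km
4: 10.544 km
5: 19.815 km
6: 21.321 km
7: 23.451 km
8: 8.973 km
9: 12.568 km
10: 24.132 km
11: 16.713 km
12: 14.771 km
13: 12.802 km
14: 11.683 km
Sorted: 3 (1.461 km) < 8 (8.973 km) < 1 (10.209 km) < 4 (10.544 km) < …

3, 8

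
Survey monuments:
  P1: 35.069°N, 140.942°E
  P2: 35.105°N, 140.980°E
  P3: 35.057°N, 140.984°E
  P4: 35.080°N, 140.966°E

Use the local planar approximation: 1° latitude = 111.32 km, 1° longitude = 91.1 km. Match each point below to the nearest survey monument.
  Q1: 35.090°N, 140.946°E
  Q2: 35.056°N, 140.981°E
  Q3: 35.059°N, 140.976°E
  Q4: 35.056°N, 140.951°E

Q1 at 35.090°N, 140.946°E:
  P1: 2.365951 km
  P2: 3.518823 km
  P3: 5.047683 km
  P4: 2.135158 km
  → nearest: P4 (2.135158 km)
Q2 at 35.056°N, 140.981°E:
  P1: 3.836323 km
  P2: 5.455441 km
  P3: 0.295102 km
  P4: 3.000866 km
  → nearest: P3 (0.295102 km)
Q3 at 35.059°N, 140.976°E:
  P1: 3.291368 km
  P2: 5.133669 km
  P3: 0.762049 km
  P4: 2.508955 km
  → nearest: P3 (0.762049 km)
Q4 at 35.056°N, 140.951°E:
  P1: 1.663282 km
  P2: 6.060790 km
  P3: 3.008360 km
  P4: 3.000866 km
  → nearest: P1 (1.663282 km)

Q1→P4; Q2→P3; Q3→P3; Q4→P1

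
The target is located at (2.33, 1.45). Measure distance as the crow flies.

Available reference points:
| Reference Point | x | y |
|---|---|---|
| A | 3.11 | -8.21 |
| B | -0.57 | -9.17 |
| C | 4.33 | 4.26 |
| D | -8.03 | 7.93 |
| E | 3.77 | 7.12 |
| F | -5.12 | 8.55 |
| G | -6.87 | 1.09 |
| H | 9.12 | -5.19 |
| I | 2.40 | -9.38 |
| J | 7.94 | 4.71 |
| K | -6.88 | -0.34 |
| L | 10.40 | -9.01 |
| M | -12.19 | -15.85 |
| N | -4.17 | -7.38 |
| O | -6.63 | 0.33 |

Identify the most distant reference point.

Distances from (2.33, 1.45):
A: √((0.78)² + (-9.66)²) = √(0.6084 + 93.3156) = 9.69
B: √((-2.90)² + (-10.62)²) = √(8.4100 + 112.7844) = 11.01
C: √((2.00)² + (2.81)²) = √(4.0000 + 7.8961) = 3.45
D: √((-10.36)² + (6.48)²) = √(107.3296 + 41.9904) = 12.22
E: √((1.44)² + (5.67)²) = √(2.0736 + 32.1489) = 5.85
F: √((-7.45)² + (7.10)²) = √(55.5025 + 50.4100) = 10.29
G: √((-9.20)² + (-0.36)²) = √(84.6400 + 0.1296) = 9.21
H: √((6.79)² + (-6.64)²) = √(46.1041 + 44.0896) = 9.50
I: √((0.07)² + (-10.83)²) = √(0.0049 + 117.2889) = 10.83
J: √((5.61)² + (3.26)²) = √(31.4721 + 10.6276) = 6.49
K: √((-9.21)² + (-1.79)²) = √(84.8241 + 3.2041) = 9.38
L: √((8.07)² + (-10.46)²) = √(65.1249 + 109.4116) = 13.21
M: √((-14.52)² + (-17.30)²) = √(210.8304 + 299.2900) = 22.59
N: √((-6.50)² + (-8.83)²) = √(42.2500 + 77.9689) = 10.96
O: √((-8.96)² + (-1.12)²) = √(80.2816 + 1.2544) = 9.03
Maximum: M at 22.59.

M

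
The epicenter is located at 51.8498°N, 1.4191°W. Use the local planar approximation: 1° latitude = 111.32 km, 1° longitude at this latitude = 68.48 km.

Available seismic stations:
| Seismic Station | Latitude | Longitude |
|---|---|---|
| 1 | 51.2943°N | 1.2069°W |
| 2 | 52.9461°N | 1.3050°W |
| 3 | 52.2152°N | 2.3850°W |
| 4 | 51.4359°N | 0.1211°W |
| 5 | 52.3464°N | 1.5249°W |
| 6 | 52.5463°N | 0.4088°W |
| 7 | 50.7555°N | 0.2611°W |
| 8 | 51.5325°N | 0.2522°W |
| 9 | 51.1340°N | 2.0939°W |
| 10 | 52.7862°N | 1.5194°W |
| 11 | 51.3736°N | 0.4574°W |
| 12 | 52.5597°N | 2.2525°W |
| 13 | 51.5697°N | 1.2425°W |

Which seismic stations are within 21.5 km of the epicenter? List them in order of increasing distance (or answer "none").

none

Distances from 51.8498°N, 1.4191°W:
1: √((-0.5555·111.32)² + (0.2122·68.48)²) = √(3823.970400 + 211.163213) = 63.5227 km
2: √((1.0963·111.32)² + (0.1141·68.48)²) = √(14893.789913 + 61.051845) = 122.2900 km
3: √((0.3654·111.32)² + (-0.9659·68.48)²) = √(1654.563660 + 4375.138800) = 77.6512 km
4: √((-0.4139·111.32)² + (1.2980·68.48)²) = √(2122.937693 + 7900.905880) = 100.1191 km
5: √((0.4966·111.32)² + (-0.1058·68.48)²) = √(3056.045569 + 52.492691) = 55.7543 km
6: √((0.6965·111.32)² + (1.0103·68.48)²) = √(6011.580082 + 4786.611824) = 103.9143 km
7: √((-1.0943·111.32)² + (1.1580·68.48)²) = √(14839.497459 + 6288.464624) = 145.3546 km
8: √((-0.3173·111.32)² + (1.1669·68.48)²) = √(1247.632098 + 6385.498144) = 87.3678 km
9: √((-0.7158·111.32)² + (-0.6748·68.48)²) = √(6349.357540 + 2135.392196) = 92.1127 km
10: √((0.9364·111.32)² + (-0.1003·68.48)²) = √(10865.987607 + 47.176897) = 104.4661 km
11: √((-0.4762·111.32)² + (0.9617·68.48)²) = √(2810.122016 + 4337.172899) = 84.5417 km
12: √((0.7099·111.32)² + (-0.8334·68.48)²) = √(6245.119424 + 3257.125522) = 97.4795 km
13: √((-0.2801·111.32)² + (0.1766·68.48)²) = √(972.238048 + 146.254387) = 33.4439 km
Threshold 21.5 km: none within range.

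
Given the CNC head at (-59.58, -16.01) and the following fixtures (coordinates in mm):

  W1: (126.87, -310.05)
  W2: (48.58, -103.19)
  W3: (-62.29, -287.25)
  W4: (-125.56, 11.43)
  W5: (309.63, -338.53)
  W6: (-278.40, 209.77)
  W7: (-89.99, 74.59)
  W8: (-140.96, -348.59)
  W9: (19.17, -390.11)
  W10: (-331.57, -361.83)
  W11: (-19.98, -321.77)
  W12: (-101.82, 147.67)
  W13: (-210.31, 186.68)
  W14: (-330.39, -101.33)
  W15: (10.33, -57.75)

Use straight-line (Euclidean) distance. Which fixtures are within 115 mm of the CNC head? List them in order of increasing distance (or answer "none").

Distances from (-59.58, -16.01):
W1: √((186.45)² + (-294.04)²) = √(34763.6025 + 86459.5216) = 348.17 mm
W2: √((108.16)² + (-87.18)²) = √(11698.5856 + 7600.3524) = 138.92 mm
W3: √((-2.71)² + (-271.24)²) = √(7.3441 + 73571.1376) = 271.25 mm
W4: √((-65.98)² + (27.44)²) = √(4353.3604 + 752.9536) = 71.46 mm
W5: √((369.21)² + (-322.52)²) = √(136316.0241 + 104019.1504) = 490.24 mm
W6: √((-218.82)² + (225.78)²) = √(47882.1924 + 50976.6084) = 314.42 mm
W7: √((-30.41)² + (90.60)²) = √(924.7681 + 8208.3600) = 95.57 mm
W8: √((-81.38)² + (-332.58)²) = √(6622.7044 + 110609.4564) = 342.39 mm
W9: √((78.75)² + (-374.10)²) = √(6201.5625 + 139950.8100) = 382.30 mm
W10: √((-271.99)² + (-345.82)²) = √(73978.5601 + 119591.4724) = 439.97 mm
W11: √((39.60)² + (-305.76)²) = √(1568.1600 + 93489.1776) = 308.31 mm
W12: √((-42.24)² + (163.68)²) = √(1784.2176 + 26791.1424) = 169.04 mm
W13: √((-150.73)² + (202.69)²) = √(22719.5329 + 41083.2361) = 252.59 mm
W14: √((-270.81)² + (-85.32)²) = √(73338.0561 + 7279.5024) = 283.93 mm
W15: √((69.91)² + (-41.74)²) = √(4887.4081 + 1742.2276) = 81.42 mm
Threshold 115 mm: W4 (71.46 mm), W15 (81.42 mm), W7 (95.57 mm) are within range.

W4, W15, W7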